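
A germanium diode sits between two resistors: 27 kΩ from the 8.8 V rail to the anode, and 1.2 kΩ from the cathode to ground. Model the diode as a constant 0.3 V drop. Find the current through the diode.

I ≈ 0.3 mA

The two resistors are in series with the diode, so KVL gives 8.8 = I·27 + 0.3 + I·1.2.
I = (8.8 − 0.3) / (27 + 1.2) kΩ = 8.5 / 28.2 = 0.301 mA.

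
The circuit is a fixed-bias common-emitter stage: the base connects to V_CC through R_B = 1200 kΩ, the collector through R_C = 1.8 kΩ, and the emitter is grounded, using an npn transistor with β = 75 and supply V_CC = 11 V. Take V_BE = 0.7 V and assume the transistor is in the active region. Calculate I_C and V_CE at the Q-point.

I_C ≈ 0.64 mA, V_CE ≈ 9.8 V

Base loop: V_CC = I_B·R_B + V_BE, so I_B = (11 − 0.7)/1200 kΩ = 0.00858 mA.
In the active region I_C = β·I_B = 75 × 0.00858 = 0.644 mA.
Collector loop: V_CE = V_CC − I_C·R_C = 11 − 0.644×1.8 = 9.84 V.
Since V_CE = 9.84 V > V_CE(sat) ≈ 0.2 V, the transistor is in the active region as assumed.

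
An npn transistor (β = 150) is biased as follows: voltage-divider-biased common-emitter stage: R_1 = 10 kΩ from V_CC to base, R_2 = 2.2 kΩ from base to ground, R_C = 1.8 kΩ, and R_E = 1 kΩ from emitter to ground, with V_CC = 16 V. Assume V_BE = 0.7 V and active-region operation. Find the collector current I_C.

I_C ≈ 2.1 mA

Thevenize the base divider: V_Th = V_CC·R_2/(R_1+R_2) = 16×2.2/12.2 = 2.89 V, R_Th = R_1‖R_2 = 1.8 kΩ.
Base-emitter loop: V_Th = I_B·R_Th + V_BE + (β+1)I_B·R_E, so I_B = (2.89 − 0.7) / (1.8 + 151×1) = 0.0143 mA.
I_C = β·I_B = 150×0.0143 = 2.15 mA, and I_E = (β+1)I_B = 2.16 mA.
V_CE = V_CC − I_C·R_C − I_E·R_E = 16 − 2.15×1.8 − 2.16×1 = 9.98 V.
V_CE = 9.98 V > 0.2 V confirms active-region operation.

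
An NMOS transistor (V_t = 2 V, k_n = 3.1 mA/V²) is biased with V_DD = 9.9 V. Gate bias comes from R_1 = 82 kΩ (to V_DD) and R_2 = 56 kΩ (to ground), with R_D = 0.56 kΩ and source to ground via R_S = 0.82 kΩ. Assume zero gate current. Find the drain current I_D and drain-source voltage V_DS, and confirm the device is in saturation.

I_D ≈ 1.3 mA, V_DS ≈ 8.1 V

V_G = V_DD·R_2/(R_1+R_2) = 9.9×56/138 = 4.02 V.
Assume saturation: I_D = (k_n/2)(V_GS − V_t)² with V_GS = V_G − I_D·R_S = 4.02 − 0.82·I_D.
Substituting gives 1.04·I_D² − 6.13·I_D + 6.31 = 0, with roots I_D = 1.33 or 4.55 mA.
The root I_D = 4.55 mA gives V_GS = 0.287 V ≤ V_t, so take I_D = 1.33 mA.
Then V_GS = 2.93 V and V_DS = V_DD − I_D(R_D+R_S) = 9.9 − 1.33×1.38 = 8.06 V.
Saturation requires V_DS ≥ V_GS − V_t = 0.926 V; 8.06 ≥ 0.926 ✓.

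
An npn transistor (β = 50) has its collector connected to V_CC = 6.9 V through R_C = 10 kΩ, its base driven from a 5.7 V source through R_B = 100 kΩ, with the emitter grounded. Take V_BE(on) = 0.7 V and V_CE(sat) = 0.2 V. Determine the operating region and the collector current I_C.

saturation; I_C ≈ 0.67 mA

Assume active: I_B = (5.7 − 0.7)/100 = 0.05 mA, giving I_C = β·I_B = 2.5 mA.
But then V_CE = 6.9 − 2.5×10 = -18.1 V < V_CE(sat) = 0.2 V — impossible in the active region.
So the transistor is saturated. With V_CE = 0.2 V, I_C = (V_CC − 0.2)/R_C = 6.7/10 = 0.67 mA.
Check: β·I_B = 2.5 mA > I_C = 0.67 mA, confirming saturation.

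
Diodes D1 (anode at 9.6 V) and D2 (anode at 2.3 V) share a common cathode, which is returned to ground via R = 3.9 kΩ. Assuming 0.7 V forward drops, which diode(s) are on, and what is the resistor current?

Assume both conduct. Then node N would need to be at both 9.6−0.7 = 8.9 V and 2.3−0.7 = 1.6 V, which is impossible.
Assume only D1 conducts: V_N = 9.6 − 0.7 = 8.9 V, so I_R = 8.9/3.9 = 2.28 mA.
Check D2: its anode-to-cathode voltage is 2.3 − 8.9 = -6.6 V < 0.7 V, so it is off. The assumption is consistent.

Only D1 conducts; I_R ≈ 2.3 mA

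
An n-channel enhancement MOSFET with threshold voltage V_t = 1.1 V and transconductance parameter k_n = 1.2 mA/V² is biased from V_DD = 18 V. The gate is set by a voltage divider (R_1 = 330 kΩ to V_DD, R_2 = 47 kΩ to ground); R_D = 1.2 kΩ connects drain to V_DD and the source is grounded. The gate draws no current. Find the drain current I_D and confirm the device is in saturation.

I_D ≈ 0.79 mA

V_G = V_DD·R_2/(R_1+R_2) = 18×47/377 = 2.24 V. With the source grounded, V_GS = V_G = 2.24 V.
Assume saturation: I_D = (k_n/2)(V_GS − V_t)² = (1.2/2)×(2.24 − 1.1)² = 0.6×1.14² = 0.785 mA.
V_DS = V_DD − I_D·R_D = 18 − 0.785×1.2 = 17.1 V.
Saturation requires V_DS ≥ V_GS − V_t = 1.14 V; 17.1 ≥ 1.14 ✓.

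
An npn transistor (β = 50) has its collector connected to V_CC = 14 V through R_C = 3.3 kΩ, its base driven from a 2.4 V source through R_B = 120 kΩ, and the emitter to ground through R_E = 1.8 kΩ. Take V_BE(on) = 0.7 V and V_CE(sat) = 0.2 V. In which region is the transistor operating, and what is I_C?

active; I_C ≈ 0.4 mA

Assume active. Base-emitter loop: I_B = (V_BB − V_BE)/(R_B + (β+1)R_E) = (2.4 − 0.7)/(120 + 51×1.8) = 0.00803 mA.
I_C = β·I_B = 50×0.00803 = 0.401 mA.
V_CE = V_CC − I_C·R_C − I_E·R_E = 14 − 0.401×3.3 − 0.409×1.8 = 11.9 V > V_CE(sat), so the active-region assumption holds.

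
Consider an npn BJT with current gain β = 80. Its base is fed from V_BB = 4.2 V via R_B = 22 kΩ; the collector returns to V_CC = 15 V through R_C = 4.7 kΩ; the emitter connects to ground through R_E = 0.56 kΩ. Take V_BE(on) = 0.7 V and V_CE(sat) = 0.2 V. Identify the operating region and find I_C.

Assume active: I_B = (4.2 − 0.7)/(22 + 81×0.56) = 0.052 mA, I_C = β·I_B = 4.16 mA.
Then V_CE = 15 − 4.16×4.7 − 4.21×0.56 = -6.89 V < 0.2 V — the active assumption fails.
Re-solve with V_CE = 0.2 V. KCL at the emitter: V_E/R_E = (V_BB−0.7−V_E)/R_B + (V_CC−0.2−V_E)/R_C, giving V_E = 1.62 V.
I_C = (V_CC − 0.2 − V_E)/R_C = (14.8 − 1.62)/4.7 = 2.8 mA.
Check: I_B = (3.5 − 1.62)/22 = 0.0855 mA, and β·I_B = 6.84 mA > I_C, confirming saturation.

saturation; I_C ≈ 2.8 mA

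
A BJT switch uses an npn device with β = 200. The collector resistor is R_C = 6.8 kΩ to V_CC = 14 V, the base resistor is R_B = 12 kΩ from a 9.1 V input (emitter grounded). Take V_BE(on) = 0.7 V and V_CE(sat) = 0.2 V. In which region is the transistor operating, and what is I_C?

Assume active: I_B = (9.1 − 0.7)/12 = 0.7 mA, giving I_C = β·I_B = 140 mA.
But then V_CE = 14 − 140×6.8 = -938 V < V_CE(sat) = 0.2 V — impossible in the active region.
So the transistor is saturated. With V_CE = 0.2 V, I_C = (V_CC − 0.2)/R_C = 13.8/6.8 = 2.03 mA.
Check: β·I_B = 140 mA > I_C = 2.03 mA, confirming saturation.

saturation; I_C ≈ 2 mA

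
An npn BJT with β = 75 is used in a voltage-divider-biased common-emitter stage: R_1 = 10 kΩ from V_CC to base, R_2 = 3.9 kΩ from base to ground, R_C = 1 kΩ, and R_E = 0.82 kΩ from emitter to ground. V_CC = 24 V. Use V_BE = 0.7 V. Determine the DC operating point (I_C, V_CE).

Thevenize the base divider: V_Th = V_CC·R_2/(R_1+R_2) = 24×3.9/13.9 = 6.73 V, R_Th = R_1‖R_2 = 2.81 kΩ.
Base-emitter loop: V_Th = I_B·R_Th + V_BE + (β+1)I_B·R_E, so I_B = (6.73 − 0.7) / (2.81 + 76×0.82) = 0.0926 mA.
I_C = β·I_B = 75×0.0926 = 6.95 mA, and I_E = (β+1)I_B = 7.04 mA.
V_CE = V_CC − I_C·R_C − I_E·R_E = 24 − 6.95×1 − 7.04×0.82 = 11.3 V.
V_CE = 11.3 V > 0.2 V confirms active-region operation.

I_C ≈ 6.9 mA, V_CE ≈ 11 V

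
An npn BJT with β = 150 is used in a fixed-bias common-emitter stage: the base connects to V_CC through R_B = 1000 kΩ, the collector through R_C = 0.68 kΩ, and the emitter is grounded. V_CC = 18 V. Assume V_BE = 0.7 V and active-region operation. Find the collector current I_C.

Base loop: V_CC = I_B·R_B + V_BE, so I_B = (18 − 0.7)/1000 kΩ = 0.0173 mA.
In the active region I_C = β·I_B = 150 × 0.0173 = 2.59 mA.
Collector loop: V_CE = V_CC − I_C·R_C = 18 − 2.59×0.68 = 16.2 V.
Since V_CE = 16.2 V > V_CE(sat) ≈ 0.2 V, the transistor is in the active region as assumed.

I_C ≈ 2.6 mA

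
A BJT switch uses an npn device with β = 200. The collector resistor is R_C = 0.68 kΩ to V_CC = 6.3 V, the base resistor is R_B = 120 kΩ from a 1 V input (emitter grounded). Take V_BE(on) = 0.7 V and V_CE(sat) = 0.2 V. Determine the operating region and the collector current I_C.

Assume active. Base-emitter loop: I_B = (V_BB − V_BE)/R_B = (1 − 0.7)/120 = 0.0025 mA.
I_C = β·I_B = 200×0.0025 = 0.5 mA.
V_CE = V_CC − I_C·R_C = 6.3 − 0.5×0.68 = 5.96 V > V_CE(sat), so the active-region assumption holds.

active; I_C ≈ 0.5 mA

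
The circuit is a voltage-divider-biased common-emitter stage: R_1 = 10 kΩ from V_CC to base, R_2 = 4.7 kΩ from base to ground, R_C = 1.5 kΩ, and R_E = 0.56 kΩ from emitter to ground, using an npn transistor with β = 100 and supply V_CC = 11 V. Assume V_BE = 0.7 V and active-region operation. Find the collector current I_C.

Thevenize the base divider: V_Th = V_CC·R_2/(R_1+R_2) = 11×4.7/14.7 = 3.52 V, R_Th = R_1‖R_2 = 3.2 kΩ.
Base-emitter loop: V_Th = I_B·R_Th + V_BE + (β+1)I_B·R_E, so I_B = (3.52 − 0.7) / (3.2 + 101×0.56) = 0.0471 mA.
I_C = β·I_B = 100×0.0471 = 4.71 mA, and I_E = (β+1)I_B = 4.76 mA.
V_CE = V_CC − I_C·R_C − I_E·R_E = 11 − 4.71×1.5 − 4.76×0.56 = 1.26 V.
V_CE = 1.26 V > 0.2 V confirms active-region operation.

I_C ≈ 4.7 mA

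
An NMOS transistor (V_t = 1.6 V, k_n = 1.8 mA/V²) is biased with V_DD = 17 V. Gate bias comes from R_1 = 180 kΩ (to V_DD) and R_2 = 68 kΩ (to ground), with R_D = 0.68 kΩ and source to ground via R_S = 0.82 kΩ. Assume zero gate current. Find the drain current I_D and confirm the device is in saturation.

I_D ≈ 1.9 mA

V_G = V_DD·R_2/(R_1+R_2) = 17×68/248 = 4.66 V.
Assume saturation: I_D = (k_n/2)(V_GS − V_t)² with V_GS = V_G − I_D·R_S = 4.66 − 0.82·I_D.
Substituting gives 0.605·I_D² − 5.52·I_D + 8.43 = 0, with roots I_D = 1.94 or 7.18 mA.
The root I_D = 7.18 mA gives V_GS = -1.22 V ≤ V_t, so take I_D = 1.94 mA.
Then V_GS = 3.07 V and V_DS = V_DD − I_D(R_D+R_S) = 17 − 1.94×1.5 = 14.1 V.
Saturation requires V_DS ≥ V_GS − V_t = 1.47 V; 14.1 ≥ 1.47 ✓.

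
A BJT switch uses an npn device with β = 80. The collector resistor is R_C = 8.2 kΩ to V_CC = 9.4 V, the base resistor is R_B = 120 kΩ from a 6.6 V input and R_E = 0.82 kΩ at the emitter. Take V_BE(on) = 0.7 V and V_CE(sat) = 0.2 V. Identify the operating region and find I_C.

Assume active: I_B = (6.6 − 0.7)/(120 + 81×0.82) = 0.0316 mA, I_C = β·I_B = 2.53 mA.
Then V_CE = 9.4 − 2.53×8.2 − 2.56×0.82 = -13.5 V < 0.2 V — the active assumption fails.
Re-solve with V_CE = 0.2 V. KCL at the emitter: V_E/R_E = (V_BB−0.7−V_E)/R_B + (V_CC−0.2−V_E)/R_C, giving V_E = 0.868 V.
I_C = (V_CC − 0.2 − V_E)/R_C = (9.2 − 0.868)/8.2 = 1.02 mA.
Check: I_B = (5.9 − 0.868)/120 = 0.0419 mA, and β·I_B = 3.35 mA > I_C, confirming saturation.

saturation; I_C ≈ 1 mA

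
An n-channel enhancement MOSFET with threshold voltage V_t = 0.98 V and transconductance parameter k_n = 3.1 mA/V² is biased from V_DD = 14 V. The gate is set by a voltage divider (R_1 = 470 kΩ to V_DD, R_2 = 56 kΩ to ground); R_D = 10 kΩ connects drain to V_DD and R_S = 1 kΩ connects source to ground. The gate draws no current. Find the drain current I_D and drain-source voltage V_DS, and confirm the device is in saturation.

V_G = V_DD·R_2/(R_1+R_2) = 14×56/526 = 1.49 V.
Assume saturation: I_D = (k_n/2)(V_GS − V_t)² with V_GS = V_G − I_D·R_S = 1.49 − 1·I_D.
Substituting gives 1.55·I_D² − 2.58·I_D + 0.404 = 0, with roots I_D = 0.175 or 1.49 mA.
The root I_D = 1.49 mA gives V_GS = -0.000919 V ≤ V_t, so take I_D = 0.175 mA.
Then V_GS = 1.32 V and V_DS = V_DD − I_D(R_D+R_S) = 14 − 0.175×11 = 12.1 V.
Saturation requires V_DS ≥ V_GS − V_t = 0.336 V; 12.1 ≥ 0.336 ✓.

I_D ≈ 0.17 mA, V_DS ≈ 12 V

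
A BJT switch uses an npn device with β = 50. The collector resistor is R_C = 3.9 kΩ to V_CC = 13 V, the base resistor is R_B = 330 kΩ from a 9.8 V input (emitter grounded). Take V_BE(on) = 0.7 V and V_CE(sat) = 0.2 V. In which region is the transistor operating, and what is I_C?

Assume active. Base-emitter loop: I_B = (V_BB − V_BE)/R_B = (9.8 − 0.7)/330 = 0.0276 mA.
I_C = β·I_B = 50×0.0276 = 1.38 mA.
V_CE = V_CC − I_C·R_C = 13 − 1.38×3.9 = 7.62 V > V_CE(sat), so the active-region assumption holds.

active; I_C ≈ 1.4 mA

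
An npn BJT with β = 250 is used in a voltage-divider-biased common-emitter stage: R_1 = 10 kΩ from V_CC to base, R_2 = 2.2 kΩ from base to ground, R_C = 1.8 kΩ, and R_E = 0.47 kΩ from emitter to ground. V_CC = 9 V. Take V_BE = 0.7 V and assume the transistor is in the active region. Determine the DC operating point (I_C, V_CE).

Thevenize the base divider: V_Th = V_CC·R_2/(R_1+R_2) = 9×2.2/12.2 = 1.62 V, R_Th = R_1‖R_2 = 1.8 kΩ.
Base-emitter loop: V_Th = I_B·R_Th + V_BE + (β+1)I_B·R_E, so I_B = (1.62 − 0.7) / (1.8 + 251×0.47) = 0.00771 mA.
I_C = β·I_B = 250×0.00771 = 1.93 mA, and I_E = (β+1)I_B = 1.93 mA.
V_CE = V_CC − I_C·R_C − I_E·R_E = 9 − 1.93×1.8 − 1.93×0.47 = 4.62 V.
V_CE = 4.62 V > 0.2 V confirms active-region operation.

I_C ≈ 1.9 mA, V_CE ≈ 4.6 V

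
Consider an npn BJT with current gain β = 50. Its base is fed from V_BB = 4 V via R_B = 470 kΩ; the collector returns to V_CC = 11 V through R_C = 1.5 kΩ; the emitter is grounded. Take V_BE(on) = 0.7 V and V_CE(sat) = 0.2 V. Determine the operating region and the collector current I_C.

active; I_C ≈ 0.35 mA

Assume active. Base-emitter loop: I_B = (V_BB − V_BE)/R_B = (4 − 0.7)/470 = 0.00702 mA.
I_C = β·I_B = 50×0.00702 = 0.351 mA.
V_CE = V_CC − I_C·R_C = 11 − 0.351×1.5 = 10.5 V > V_CE(sat), so the active-region assumption holds.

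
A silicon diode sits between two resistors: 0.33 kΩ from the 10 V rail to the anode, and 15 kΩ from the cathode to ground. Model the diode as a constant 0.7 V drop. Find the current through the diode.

The two resistors are in series with the diode, so KVL gives 10 = I·0.33 + 0.7 + I·15.
I = (10 − 0.7) / (0.33 + 15) kΩ = 9.3 / 15.3 = 0.607 mA.

I ≈ 0.61 mA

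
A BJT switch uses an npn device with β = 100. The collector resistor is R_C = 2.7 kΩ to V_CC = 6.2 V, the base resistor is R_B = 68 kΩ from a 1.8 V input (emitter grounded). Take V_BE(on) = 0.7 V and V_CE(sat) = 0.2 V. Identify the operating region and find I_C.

Assume active. Base-emitter loop: I_B = (V_BB − V_BE)/R_B = (1.8 − 0.7)/68 = 0.0162 mA.
I_C = β·I_B = 100×0.0162 = 1.62 mA.
V_CE = V_CC − I_C·R_C = 6.2 − 1.62×2.7 = 1.83 V > V_CE(sat), so the active-region assumption holds.

active; I_C ≈ 1.6 mA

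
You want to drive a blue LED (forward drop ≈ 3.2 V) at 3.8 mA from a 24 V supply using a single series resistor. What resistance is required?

The resistor drops V_S − V_D = 24 − 3.2 = 20.8 V at 3.8 mA.
R = 20.8 V / 3.8 mA = 5.47 kΩ.

R ≈ 5.5 kΩ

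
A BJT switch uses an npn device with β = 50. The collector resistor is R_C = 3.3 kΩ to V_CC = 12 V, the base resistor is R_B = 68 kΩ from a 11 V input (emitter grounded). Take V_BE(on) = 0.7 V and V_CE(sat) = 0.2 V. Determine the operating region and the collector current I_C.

saturation; I_C ≈ 3.6 mA

Assume active: I_B = (11 − 0.7)/68 = 0.151 mA, giving I_C = β·I_B = 7.57 mA.
But then V_CE = 12 − 7.57×3.3 = -13 V < V_CE(sat) = 0.2 V — impossible in the active region.
So the transistor is saturated. With V_CE = 0.2 V, I_C = (V_CC − 0.2)/R_C = 11.8/3.3 = 3.58 mA.
Check: β·I_B = 7.57 mA > I_C = 3.58 mA, confirming saturation.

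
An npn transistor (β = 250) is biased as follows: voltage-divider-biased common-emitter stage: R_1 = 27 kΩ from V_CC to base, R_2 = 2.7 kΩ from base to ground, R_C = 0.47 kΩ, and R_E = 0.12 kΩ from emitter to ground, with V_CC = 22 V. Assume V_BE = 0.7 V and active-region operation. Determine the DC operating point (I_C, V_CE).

Thevenize the base divider: V_Th = V_CC·R_2/(R_1+R_2) = 22×2.7/29.7 = 2 V, R_Th = R_1‖R_2 = 2.45 kΩ.
Base-emitter loop: V_Th = I_B·R_Th + V_BE + (β+1)I_B·R_E, so I_B = (2 − 0.7) / (2.45 + 251×0.12) = 0.0399 mA.
I_C = β·I_B = 250×0.0399 = 9.98 mA, and I_E = (β+1)I_B = 10 mA.
V_CE = V_CC − I_C·R_C − I_E·R_E = 22 − 9.98×0.47 − 10×0.12 = 16.1 V.
V_CE = 16.1 V > 0.2 V confirms active-region operation.

I_C ≈ 10 mA, V_CE ≈ 16 V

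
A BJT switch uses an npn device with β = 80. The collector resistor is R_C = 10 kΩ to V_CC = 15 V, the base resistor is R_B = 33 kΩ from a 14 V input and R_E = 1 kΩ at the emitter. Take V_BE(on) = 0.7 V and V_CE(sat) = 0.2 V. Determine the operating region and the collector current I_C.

saturation; I_C ≈ 1.3 mA

Assume active: I_B = (14 − 0.7)/(33 + 81×1) = 0.117 mA, I_C = β·I_B = 9.33 mA.
Then V_CE = 15 − 9.33×10 − 9.45×1 = -87.8 V < 0.2 V — the active assumption fails.
Re-solve with V_CE = 0.2 V. KCL at the emitter: V_E/R_E = (V_BB−0.7−V_E)/R_B + (V_CC−0.2−V_E)/R_C, giving V_E = 1.67 V.
I_C = (V_CC − 0.2 − V_E)/R_C = (14.8 − 1.67)/10 = 1.31 mA.
Check: I_B = (13.3 − 1.67)/33 = 0.353 mA, and β·I_B = 28.2 mA > I_C, confirming saturation.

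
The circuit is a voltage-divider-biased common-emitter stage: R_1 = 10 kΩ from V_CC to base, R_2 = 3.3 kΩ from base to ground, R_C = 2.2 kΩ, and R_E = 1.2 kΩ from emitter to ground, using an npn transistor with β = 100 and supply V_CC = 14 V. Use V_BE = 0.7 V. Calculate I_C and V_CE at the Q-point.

Thevenize the base divider: V_Th = V_CC·R_2/(R_1+R_2) = 14×3.3/13.3 = 3.47 V, R_Th = R_1‖R_2 = 2.48 kΩ.
Base-emitter loop: V_Th = I_B·R_Th + V_BE + (β+1)I_B·R_E, so I_B = (3.47 − 0.7) / (2.48 + 101×1.2) = 0.0224 mA.
I_C = β·I_B = 100×0.0224 = 2.24 mA, and I_E = (β+1)I_B = 2.27 mA.
V_CE = V_CC − I_C·R_C − I_E·R_E = 14 − 2.24×2.2 − 2.27×1.2 = 6.35 V.
V_CE = 6.35 V > 0.2 V confirms active-region operation.

I_C ≈ 2.2 mA, V_CE ≈ 6.3 V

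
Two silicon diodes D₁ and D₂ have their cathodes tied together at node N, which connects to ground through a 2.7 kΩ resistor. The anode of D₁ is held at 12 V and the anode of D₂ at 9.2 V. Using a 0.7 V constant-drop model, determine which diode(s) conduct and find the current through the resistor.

Assume both conduct. Then node N would need to be at both 12−0.7 = 11.3 V and 9.2−0.7 = 8.5 V, which is impossible.
Assume only D₁ conducts: V_N = 12 − 0.7 = 11.3 V, so I_R = 11.3/2.7 = 4.19 mA.
Check D₂: its anode-to-cathode voltage is 9.2 − 11.3 = -2.1 V < 0.7 V, so it is off. The assumption is consistent.

Only D₁ conducts; I_R ≈ 4.2 mA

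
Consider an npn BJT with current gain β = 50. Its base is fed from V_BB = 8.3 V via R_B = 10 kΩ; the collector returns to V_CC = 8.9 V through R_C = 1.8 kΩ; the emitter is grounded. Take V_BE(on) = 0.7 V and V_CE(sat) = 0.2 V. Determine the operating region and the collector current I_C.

saturation; I_C ≈ 4.8 mA

Assume active: I_B = (8.3 − 0.7)/10 = 0.76 mA, giving I_C = β·I_B = 38 mA.
But then V_CE = 8.9 − 38×1.8 = -59.5 V < V_CE(sat) = 0.2 V — impossible in the active region.
So the transistor is saturated. With V_CE = 0.2 V, I_C = (V_CC − 0.2)/R_C = 8.7/1.8 = 4.83 mA.
Check: β·I_B = 38 mA > I_C = 4.83 mA, confirming saturation.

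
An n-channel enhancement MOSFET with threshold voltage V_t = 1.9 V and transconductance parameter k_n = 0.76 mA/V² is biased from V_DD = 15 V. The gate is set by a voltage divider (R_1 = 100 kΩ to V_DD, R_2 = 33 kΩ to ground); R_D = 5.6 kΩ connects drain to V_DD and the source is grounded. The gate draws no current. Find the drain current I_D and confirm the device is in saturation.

V_G = V_DD·R_2/(R_1+R_2) = 15×33/133 = 3.72 V. With the source grounded, V_GS = V_G = 3.72 V.
Assume saturation: I_D = (k_n/2)(V_GS − V_t)² = (0.76/2)×(3.72 − 1.9)² = 0.38×1.82² = 1.26 mA.
V_DS = V_DD − I_D·R_D = 15 − 1.26×5.6 = 7.94 V.
Saturation requires V_DS ≥ V_GS − V_t = 1.82 V; 7.94 ≥ 1.82 ✓.

I_D ≈ 1.3 mA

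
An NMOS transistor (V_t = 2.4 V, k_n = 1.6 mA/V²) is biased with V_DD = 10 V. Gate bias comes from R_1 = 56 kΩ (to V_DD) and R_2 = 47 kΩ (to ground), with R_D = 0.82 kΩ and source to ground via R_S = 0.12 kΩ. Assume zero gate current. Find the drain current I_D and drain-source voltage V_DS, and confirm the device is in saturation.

V_G = V_DD·R_2/(R_1+R_2) = 10×47/103 = 4.56 V.
Assume saturation: I_D = (k_n/2)(V_GS − V_t)² with V_GS = V_G − I_D·R_S = 4.56 − 0.12·I_D.
Substituting gives 0.0115·I_D² − 1.42·I_D + 3.74 = 0, with roots I_D = 2.7 or 120 mA.
The root I_D = 120 mA gives V_GS = -9.86 V ≤ V_t, so take I_D = 2.7 mA.
Then V_GS = 4.24 V and V_DS = V_DD − I_D(R_D+R_S) = 10 − 2.7×0.94 = 7.46 V.
Saturation requires V_DS ≥ V_GS − V_t = 1.84 V; 7.46 ≥ 1.84 ✓.

I_D ≈ 2.7 mA, V_DS ≈ 7.5 V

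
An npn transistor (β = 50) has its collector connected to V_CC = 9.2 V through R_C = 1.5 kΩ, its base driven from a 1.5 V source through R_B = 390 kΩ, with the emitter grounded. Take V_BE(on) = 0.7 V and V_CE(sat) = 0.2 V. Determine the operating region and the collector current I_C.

Assume active. Base-emitter loop: I_B = (V_BB − V_BE)/R_B = (1.5 − 0.7)/390 = 0.00205 mA.
I_C = β·I_B = 50×0.00205 = 0.103 mA.
V_CE = V_CC − I_C·R_C = 9.2 − 0.103×1.5 = 9.05 V > V_CE(sat), so the active-region assumption holds.

active; I_C ≈ 0.1 mA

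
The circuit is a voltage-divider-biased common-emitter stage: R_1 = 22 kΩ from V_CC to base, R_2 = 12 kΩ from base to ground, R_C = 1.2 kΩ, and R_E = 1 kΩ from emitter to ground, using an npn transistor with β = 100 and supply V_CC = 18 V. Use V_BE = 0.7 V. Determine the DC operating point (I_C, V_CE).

Thevenize the base divider: V_Th = V_CC·R_2/(R_1+R_2) = 18×12/34 = 6.35 V, R_Th = R_1‖R_2 = 7.76 kΩ.
Base-emitter loop: V_Th = I_B·R_Th + V_BE + (β+1)I_B·R_E, so I_B = (6.35 − 0.7) / (7.76 + 101×1) = 0.052 mA.
I_C = β·I_B = 100×0.052 = 5.2 mA, and I_E = (β+1)I_B = 5.25 mA.
V_CE = V_CC − I_C·R_C − I_E·R_E = 18 − 5.2×1.2 − 5.25×1 = 6.51 V.
V_CE = 6.51 V > 0.2 V confirms active-region operation.

I_C ≈ 5.2 mA, V_CE ≈ 6.5 V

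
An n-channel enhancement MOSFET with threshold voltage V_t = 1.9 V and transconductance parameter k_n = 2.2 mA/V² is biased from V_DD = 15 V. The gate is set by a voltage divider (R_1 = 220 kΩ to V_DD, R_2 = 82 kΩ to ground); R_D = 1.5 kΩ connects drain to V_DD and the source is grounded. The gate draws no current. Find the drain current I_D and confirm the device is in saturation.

V_G = V_DD·R_2/(R_1+R_2) = 15×82/302 = 4.07 V. With the source grounded, V_GS = V_G = 4.07 V.
Assume saturation: I_D = (k_n/2)(V_GS − V_t)² = (2.2/2)×(4.07 − 1.9)² = 1.1×2.17² = 5.19 mA.
V_DS = V_DD − I_D·R_D = 15 − 5.19×1.5 = 7.21 V.
Saturation requires V_DS ≥ V_GS − V_t = 2.17 V; 7.21 ≥ 2.17 ✓.

I_D ≈ 5.2 mA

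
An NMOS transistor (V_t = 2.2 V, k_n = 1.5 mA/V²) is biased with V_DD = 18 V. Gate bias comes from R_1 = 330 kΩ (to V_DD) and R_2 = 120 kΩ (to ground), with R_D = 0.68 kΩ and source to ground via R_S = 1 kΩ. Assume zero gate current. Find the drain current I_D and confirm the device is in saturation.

V_G = V_DD·R_2/(R_1+R_2) = 18×120/450 = 4.8 V.
Assume saturation: I_D = (k_n/2)(V_GS − V_t)² with V_GS = V_G − I_D·R_S = 4.8 − 1·I_D.
Substituting gives 0.75·I_D² − 4.9·I_D + 5.07 = 0, with roots I_D = 1.29 or 5.24 mA.
The root I_D = 5.24 mA gives V_GS = -0.444 V ≤ V_t, so take I_D = 1.29 mA.
Then V_GS = 3.51 V and V_DS = V_DD − I_D(R_D+R_S) = 18 − 1.29×1.68 = 15.8 V.
Saturation requires V_DS ≥ V_GS − V_t = 1.31 V; 15.8 ≥ 1.31 ✓.

I_D ≈ 1.3 mA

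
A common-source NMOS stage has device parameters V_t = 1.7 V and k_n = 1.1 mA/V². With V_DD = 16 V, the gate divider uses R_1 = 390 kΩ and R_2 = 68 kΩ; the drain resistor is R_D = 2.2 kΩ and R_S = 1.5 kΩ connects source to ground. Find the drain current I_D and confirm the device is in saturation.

I_D ≈ 0.13 mA

V_G = V_DD·R_2/(R_1+R_2) = 16×68/458 = 2.38 V.
Assume saturation: I_D = (k_n/2)(V_GS − V_t)² with V_GS = V_G − I_D·R_S = 2.38 − 1.5·I_D.
Substituting gives 1.24·I_D² − 2.11·I_D + 0.251 = 0, with roots I_D = 0.128 or 1.58 mA.
The root I_D = 1.58 mA gives V_GS = 0.00483 V ≤ V_t, so take I_D = 0.128 mA.
Then V_GS = 2.18 V and V_DS = V_DD − I_D(R_D+R_S) = 16 − 0.128×3.7 = 15.5 V.
Saturation requires V_DS ≥ V_GS − V_t = 0.483 V; 15.5 ≥ 0.483 ✓.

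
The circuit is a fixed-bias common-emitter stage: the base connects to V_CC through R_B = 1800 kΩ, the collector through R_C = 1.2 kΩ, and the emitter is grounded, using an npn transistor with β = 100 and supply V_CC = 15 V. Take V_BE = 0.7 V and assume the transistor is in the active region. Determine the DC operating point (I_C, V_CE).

Base loop: V_CC = I_B·R_B + V_BE, so I_B = (15 − 0.7)/1800 kΩ = 0.00794 mA.
In the active region I_C = β·I_B = 100 × 0.00794 = 0.794 mA.
Collector loop: V_CE = V_CC − I_C·R_C = 15 − 0.794×1.2 = 14 V.
Since V_CE = 14 V > V_CE(sat) ≈ 0.2 V, the transistor is in the active region as assumed.

I_C ≈ 0.79 mA, V_CE ≈ 14 V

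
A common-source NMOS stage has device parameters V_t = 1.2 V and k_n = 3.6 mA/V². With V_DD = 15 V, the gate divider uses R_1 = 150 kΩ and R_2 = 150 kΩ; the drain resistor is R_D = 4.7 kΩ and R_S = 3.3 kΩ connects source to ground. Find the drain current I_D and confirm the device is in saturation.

I_D ≈ 1.6 mA

V_G = V_DD·R_2/(R_1+R_2) = 15×150/300 = 7.5 V.
Assume saturation: I_D = (k_n/2)(V_GS − V_t)² with V_GS = V_G − I_D·R_S = 7.5 − 3.3·I_D.
Substituting gives 19.6·I_D² − 75.8·I_D + 71.4 = 0, with roots I_D = 1.62 or 2.25 mA.
The root I_D = 2.25 mA gives V_GS = 0.0825 V ≤ V_t, so take I_D = 1.62 mA.
Then V_GS = 2.15 V and V_DS = V_DD − I_D(R_D+R_S) = 15 − 1.62×8 = 2.03 V.
Saturation requires V_DS ≥ V_GS − V_t = 0.949 V; 2.03 ≥ 0.949 ✓.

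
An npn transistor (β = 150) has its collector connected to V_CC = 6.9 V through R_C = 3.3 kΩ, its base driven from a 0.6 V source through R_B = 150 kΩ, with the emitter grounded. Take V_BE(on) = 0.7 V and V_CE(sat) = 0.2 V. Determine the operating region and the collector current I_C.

V_BB = 0.6 V ≤ V_BE(on) = 0.7 V, so the base-emitter junction is not forward biased.
The transistor is in cutoff: I_B = I_C = 0.

cutoff; I_C ≈ 0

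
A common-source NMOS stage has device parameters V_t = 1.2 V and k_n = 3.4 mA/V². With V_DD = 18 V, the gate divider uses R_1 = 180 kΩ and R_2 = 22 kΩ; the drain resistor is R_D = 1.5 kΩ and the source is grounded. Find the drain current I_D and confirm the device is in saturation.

I_D ≈ 0.98 mA

V_G = V_DD·R_2/(R_1+R_2) = 18×22/202 = 1.96 V. With the source grounded, V_GS = V_G = 1.96 V.
Assume saturation: I_D = (k_n/2)(V_GS − V_t)² = (3.4/2)×(1.96 − 1.2)² = 1.7×0.76² = 0.983 mA.
V_DS = V_DD − I_D·R_D = 18 − 0.983×1.5 = 16.5 V.
Saturation requires V_DS ≥ V_GS − V_t = 0.76 V; 16.5 ≥ 0.76 ✓.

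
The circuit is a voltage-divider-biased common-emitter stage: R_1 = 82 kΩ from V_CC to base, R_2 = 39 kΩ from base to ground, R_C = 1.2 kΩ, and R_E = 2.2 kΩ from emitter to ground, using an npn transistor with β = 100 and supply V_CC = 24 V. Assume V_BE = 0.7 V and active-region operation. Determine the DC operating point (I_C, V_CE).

I_C ≈ 2.8 mA, V_CE ≈ 14 V

Thevenize the base divider: V_Th = V_CC·R_2/(R_1+R_2) = 24×39/121 = 7.74 V, R_Th = R_1‖R_2 = 26.4 kΩ.
Base-emitter loop: V_Th = I_B·R_Th + V_BE + (β+1)I_B·R_E, so I_B = (7.74 − 0.7) / (26.4 + 101×2.2) = 0.0283 mA.
I_C = β·I_B = 100×0.0283 = 2.83 mA, and I_E = (β+1)I_B = 2.86 mA.
V_CE = V_CC − I_C·R_C − I_E·R_E = 24 − 2.83×1.2 − 2.86×2.2 = 14.3 V.
V_CE = 14.3 V > 0.2 V confirms active-region operation.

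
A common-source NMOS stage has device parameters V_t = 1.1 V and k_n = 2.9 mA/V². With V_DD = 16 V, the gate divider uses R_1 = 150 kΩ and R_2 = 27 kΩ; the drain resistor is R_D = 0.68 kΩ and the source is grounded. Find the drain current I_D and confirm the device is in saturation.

I_D ≈ 2.6 mA

V_G = V_DD·R_2/(R_1+R_2) = 16×27/177 = 2.44 V. With the source grounded, V_GS = V_G = 2.44 V.
Assume saturation: I_D = (k_n/2)(V_GS − V_t)² = (2.9/2)×(2.44 − 1.1)² = 1.45×1.34² = 2.61 mA.
V_DS = V_DD − I_D·R_D = 16 − 2.61×0.68 = 14.2 V.
Saturation requires V_DS ≥ V_GS − V_t = 1.34 V; 14.2 ≥ 1.34 ✓.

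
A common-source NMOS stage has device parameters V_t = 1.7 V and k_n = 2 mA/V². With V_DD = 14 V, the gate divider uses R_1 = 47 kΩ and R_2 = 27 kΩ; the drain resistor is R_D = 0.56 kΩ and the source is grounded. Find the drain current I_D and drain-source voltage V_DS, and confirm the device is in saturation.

V_G = V_DD·R_2/(R_1+R_2) = 14×27/74 = 5.11 V. With the source grounded, V_GS = V_G = 5.11 V.
Assume saturation: I_D = (k_n/2)(V_GS − V_t)² = (2/2)×(5.11 − 1.7)² = 1×3.41² = 11.6 mA.
V_DS = V_DD − I_D·R_D = 14 − 11.6×0.56 = 7.5 V.
Saturation requires V_DS ≥ V_GS − V_t = 3.41 V; 7.5 ≥ 3.41 ✓.

I_D ≈ 12 mA, V_DS ≈ 7.5 V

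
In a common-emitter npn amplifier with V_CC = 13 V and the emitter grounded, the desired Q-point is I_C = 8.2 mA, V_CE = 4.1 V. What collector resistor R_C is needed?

Collector loop: V_CC = I_C·R_C + V_CE.
R_C = (V_CC − V_CE)/I_C = (13 − 4.1)/8.2 = 1.09 kΩ.

R_C ≈ 1.1 kΩ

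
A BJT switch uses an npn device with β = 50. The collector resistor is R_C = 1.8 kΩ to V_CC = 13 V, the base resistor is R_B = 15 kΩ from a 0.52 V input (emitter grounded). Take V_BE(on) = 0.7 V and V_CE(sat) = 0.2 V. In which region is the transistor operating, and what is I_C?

V_BB = 0.52 V ≤ V_BE(on) = 0.7 V, so the base-emitter junction is not forward biased.
The transistor is in cutoff: I_B = I_C = 0.

cutoff; I_C ≈ 0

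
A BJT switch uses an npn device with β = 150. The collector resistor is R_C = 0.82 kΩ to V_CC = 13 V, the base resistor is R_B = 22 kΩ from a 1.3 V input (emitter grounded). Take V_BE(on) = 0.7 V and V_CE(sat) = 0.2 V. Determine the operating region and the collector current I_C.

active; I_C ≈ 4.1 mA

Assume active. Base-emitter loop: I_B = (V_BB − V_BE)/R_B = (1.3 − 0.7)/22 = 0.0273 mA.
I_C = β·I_B = 150×0.0273 = 4.09 mA.
V_CE = V_CC − I_C·R_C = 13 − 4.09×0.82 = 9.65 V > V_CE(sat), so the active-region assumption holds.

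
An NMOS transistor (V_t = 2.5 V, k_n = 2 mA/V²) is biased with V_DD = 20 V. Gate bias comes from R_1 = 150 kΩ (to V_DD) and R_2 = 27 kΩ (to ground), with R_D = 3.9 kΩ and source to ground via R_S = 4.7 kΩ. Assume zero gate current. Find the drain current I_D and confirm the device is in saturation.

V_G = V_DD·R_2/(R_1+R_2) = 20×27/177 = 3.05 V.
Assume saturation: I_D = (k_n/2)(V_GS − V_t)² with V_GS = V_G − I_D·R_S = 3.05 − 4.7·I_D.
Substituting gives 22.1·I_D² − 6.18·I_D + 0.303 = 0, with roots I_D = 0.0636 or 0.216 mA.
The root I_D = 0.216 mA gives V_GS = 2.04 V ≤ V_t, so take I_D = 0.0636 mA.
Then V_GS = 2.75 V and V_DS = V_DD − I_D(R_D+R_S) = 20 − 0.0636×8.6 = 19.5 V.
Saturation requires V_DS ≥ V_GS − V_t = 0.252 V; 19.5 ≥ 0.252 ✓.

I_D ≈ 0.064 mA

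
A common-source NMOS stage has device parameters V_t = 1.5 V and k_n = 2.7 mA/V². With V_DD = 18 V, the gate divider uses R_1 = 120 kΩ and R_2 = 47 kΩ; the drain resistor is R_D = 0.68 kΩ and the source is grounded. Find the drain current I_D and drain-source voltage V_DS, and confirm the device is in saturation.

V_G = V_DD·R_2/(R_1+R_2) = 18×47/167 = 5.07 V. With the source grounded, V_GS = V_G = 5.07 V.
Assume saturation: I_D = (k_n/2)(V_GS − V_t)² = (2.7/2)×(5.07 − 1.5)² = 1.35×3.57² = 17.2 mA.
V_DS = V_DD − I_D·R_D = 18 − 17.2×0.68 = 6.33 V.
Saturation requires V_DS ≥ V_GS − V_t = 3.57 V; 6.33 ≥ 3.57 ✓.

I_D ≈ 17 mA, V_DS ≈ 6.3 V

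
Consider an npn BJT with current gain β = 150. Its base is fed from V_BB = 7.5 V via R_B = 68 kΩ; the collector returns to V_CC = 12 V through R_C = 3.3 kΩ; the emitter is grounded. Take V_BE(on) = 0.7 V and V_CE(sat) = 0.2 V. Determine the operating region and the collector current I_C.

Assume active: I_B = (7.5 − 0.7)/68 = 0.1 mA, giving I_C = β·I_B = 15 mA.
But then V_CE = 12 − 15×3.3 = -37.5 V < V_CE(sat) = 0.2 V — impossible in the active region.
So the transistor is saturated. With V_CE = 0.2 V, I_C = (V_CC − 0.2)/R_C = 11.8/3.3 = 3.58 mA.
Check: β·I_B = 15 mA > I_C = 3.58 mA, confirming saturation.

saturation; I_C ≈ 3.6 mA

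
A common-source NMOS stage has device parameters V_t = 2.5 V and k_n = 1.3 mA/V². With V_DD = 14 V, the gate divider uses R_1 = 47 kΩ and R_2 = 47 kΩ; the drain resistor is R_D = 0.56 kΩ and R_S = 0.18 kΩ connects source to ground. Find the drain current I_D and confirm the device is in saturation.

I_D ≈ 6.9 mA

V_G = V_DD·R_2/(R_1+R_2) = 14×47/94 = 7 V.
Assume saturation: I_D = (k_n/2)(V_GS − V_t)² with V_GS = V_G − I_D·R_S = 7 − 0.18·I_D.
Substituting gives 0.0211·I_D² − 2.05·I_D + 13.2 = 0, with roots I_D = 6.9 or 90.6 mA.
The root I_D = 90.6 mA gives V_GS = -9.31 V ≤ V_t, so take I_D = 6.9 mA.
Then V_GS = 5.76 V and V_DS = V_DD − I_D(R_D+R_S) = 14 − 6.9×0.74 = 8.89 V.
Saturation requires V_DS ≥ V_GS − V_t = 3.26 V; 8.89 ≥ 3.26 ✓.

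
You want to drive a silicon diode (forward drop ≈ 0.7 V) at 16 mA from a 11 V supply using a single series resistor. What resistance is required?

R ≈ 0.64 kΩ

The resistor drops V_S − V_D = 11 − 0.7 = 10.3 V at 16 mA.
R = 10.3 V / 16 mA = 0.644 kΩ.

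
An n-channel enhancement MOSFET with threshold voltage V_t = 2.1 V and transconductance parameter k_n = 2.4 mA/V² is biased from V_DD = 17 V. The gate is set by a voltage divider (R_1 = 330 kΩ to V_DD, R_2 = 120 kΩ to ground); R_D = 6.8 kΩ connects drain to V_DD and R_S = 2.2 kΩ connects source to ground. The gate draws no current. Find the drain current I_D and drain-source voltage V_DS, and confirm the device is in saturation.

I_D ≈ 0.75 mA, V_DS ≈ 10 V

V_G = V_DD·R_2/(R_1+R_2) = 17×120/450 = 4.53 V.
Assume saturation: I_D = (k_n/2)(V_GS − V_t)² with V_GS = V_G − I_D·R_S = 4.53 − 2.2·I_D.
Substituting gives 5.81·I_D² − 13.8·I_D + 7.11 = 0, with roots I_D = 0.747 or 1.64 mA.
The root I_D = 1.64 mA gives V_GS = 0.932 V ≤ V_t, so take I_D = 0.747 mA.
Then V_GS = 2.89 V and V_DS = V_DD − I_D(R_D+R_S) = 17 − 0.747×9 = 10.3 V.
Saturation requires V_DS ≥ V_GS − V_t = 0.789 V; 10.3 ≥ 0.789 ✓.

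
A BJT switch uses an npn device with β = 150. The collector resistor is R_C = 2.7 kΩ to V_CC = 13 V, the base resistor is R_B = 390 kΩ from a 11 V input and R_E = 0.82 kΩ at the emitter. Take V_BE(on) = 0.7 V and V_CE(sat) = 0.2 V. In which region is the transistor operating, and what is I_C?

Assume active. Base-emitter loop: I_B = (V_BB − V_BE)/(R_B + (β+1)R_E) = (11 − 0.7)/(390 + 151×0.82) = 0.02 mA.
I_C = β·I_B = 150×0.02 = 3.01 mA.
V_CE = V_CC − I_C·R_C − I_E·R_E = 13 − 3.01×2.7 − 3.03×0.82 = 2.4 V > V_CE(sat), so the active-region assumption holds.

active; I_C ≈ 3 mA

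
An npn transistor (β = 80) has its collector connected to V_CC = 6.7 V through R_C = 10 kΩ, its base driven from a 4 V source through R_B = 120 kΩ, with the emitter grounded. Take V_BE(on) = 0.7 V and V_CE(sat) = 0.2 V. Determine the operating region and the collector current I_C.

saturation; I_C ≈ 0.65 mA

Assume active: I_B = (4 − 0.7)/120 = 0.0275 mA, giving I_C = β·I_B = 2.2 mA.
But then V_CE = 6.7 − 2.2×10 = -15.3 V < V_CE(sat) = 0.2 V — impossible in the active region.
So the transistor is saturated. With V_CE = 0.2 V, I_C = (V_CC − 0.2)/R_C = 6.5/10 = 0.65 mA.
Check: β·I_B = 2.2 mA > I_C = 0.65 mA, confirming saturation.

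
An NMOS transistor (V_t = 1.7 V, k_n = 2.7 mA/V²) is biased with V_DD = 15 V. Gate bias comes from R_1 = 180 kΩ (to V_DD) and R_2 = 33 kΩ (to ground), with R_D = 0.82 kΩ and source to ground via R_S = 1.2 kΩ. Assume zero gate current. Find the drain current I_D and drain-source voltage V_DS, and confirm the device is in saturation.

I_D ≈ 0.2 mA, V_DS ≈ 15 V

V_G = V_DD·R_2/(R_1+R_2) = 15×33/213 = 2.32 V.
Assume saturation: I_D = (k_n/2)(V_GS − V_t)² with V_GS = V_G − I_D·R_S = 2.32 − 1.2·I_D.
Substituting gives 1.94·I_D² − 3.02·I_D + 0.526 = 0, with roots I_D = 0.2 or 1.35 mA.
The root I_D = 1.35 mA gives V_GS = 0.698 V ≤ V_t, so take I_D = 0.2 mA.
Then V_GS = 2.08 V and V_DS = V_DD − I_D(R_D+R_S) = 15 − 0.2×2.02 = 14.6 V.
Saturation requires V_DS ≥ V_GS − V_t = 0.384 V; 14.6 ≥ 0.384 ✓.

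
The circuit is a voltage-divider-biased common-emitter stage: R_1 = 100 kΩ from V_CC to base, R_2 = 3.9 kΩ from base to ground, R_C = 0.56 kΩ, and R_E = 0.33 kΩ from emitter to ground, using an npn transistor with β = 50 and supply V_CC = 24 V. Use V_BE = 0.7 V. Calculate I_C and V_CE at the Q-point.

Thevenize the base divider: V_Th = V_CC·R_2/(R_1+R_2) = 24×3.9/104 = 0.901 V, R_Th = R_1‖R_2 = 3.75 kΩ.
Base-emitter loop: V_Th = I_B·R_Th + V_BE + (β+1)I_B·R_E, so I_B = (0.901 − 0.7) / (3.75 + 51×0.33) = 0.00976 mA.
I_C = β·I_B = 50×0.00976 = 0.488 mA, and I_E = (β+1)I_B = 0.498 mA.
V_CE = V_CC − I_C·R_C − I_E·R_E = 24 − 0.488×0.56 − 0.498×0.33 = 23.6 V.
V_CE = 23.6 V > 0.2 V confirms active-region operation.

I_C ≈ 0.49 mA, V_CE ≈ 24 V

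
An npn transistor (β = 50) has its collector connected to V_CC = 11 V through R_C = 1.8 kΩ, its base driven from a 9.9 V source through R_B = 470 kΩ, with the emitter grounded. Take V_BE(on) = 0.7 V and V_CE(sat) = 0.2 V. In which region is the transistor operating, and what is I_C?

Assume active. Base-emitter loop: I_B = (V_BB − V_BE)/R_B = (9.9 − 0.7)/470 = 0.0196 mA.
I_C = β·I_B = 50×0.0196 = 0.979 mA.
V_CE = V_CC − I_C·R_C = 11 − 0.979×1.8 = 9.24 V > V_CE(sat), so the active-region assumption holds.

active; I_C ≈ 0.98 mA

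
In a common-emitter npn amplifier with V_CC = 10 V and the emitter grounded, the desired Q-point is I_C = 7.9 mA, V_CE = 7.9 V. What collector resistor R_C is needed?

R_C ≈ 0.27 kΩ

Collector loop: V_CC = I_C·R_C + V_CE.
R_C = (V_CC − V_CE)/I_C = (10 − 7.9)/7.9 = 0.266 kΩ.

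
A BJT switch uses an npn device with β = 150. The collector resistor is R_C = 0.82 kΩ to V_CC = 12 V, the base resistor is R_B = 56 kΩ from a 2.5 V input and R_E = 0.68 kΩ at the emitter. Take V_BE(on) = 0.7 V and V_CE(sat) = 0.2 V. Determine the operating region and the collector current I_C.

active; I_C ≈ 1.7 mA

Assume active. Base-emitter loop: I_B = (V_BB − V_BE)/(R_B + (β+1)R_E) = (2.5 − 0.7)/(56 + 151×0.68) = 0.0113 mA.
I_C = β·I_B = 150×0.0113 = 1.7 mA.
V_CE = V_CC − I_C·R_C − I_E·R_E = 12 − 1.7×0.82 − 1.71×0.68 = 9.44 V > V_CE(sat), so the active-region assumption holds.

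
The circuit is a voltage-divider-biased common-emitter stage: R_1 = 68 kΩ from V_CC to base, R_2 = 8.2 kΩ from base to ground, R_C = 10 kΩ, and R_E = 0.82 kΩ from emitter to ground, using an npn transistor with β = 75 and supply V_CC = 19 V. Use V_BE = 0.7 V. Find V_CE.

Thevenize the base divider: V_Th = V_CC·R_2/(R_1+R_2) = 19×8.2/76.2 = 2.04 V, R_Th = R_1‖R_2 = 7.32 kΩ.
Base-emitter loop: V_Th = I_B·R_Th + V_BE + (β+1)I_B·R_E, so I_B = (2.04 − 0.7) / (7.32 + 76×0.82) = 0.0193 mA.
I_C = β·I_B = 75×0.0193 = 1.45 mA, and I_E = (β+1)I_B = 1.47 mA.
V_CE = V_CC − I_C·R_C − I_E·R_E = 19 − 1.45×10 − 1.47×0.82 = 3.32 V.
V_CE = 3.32 V > 0.2 V confirms active-region operation.

V_CE ≈ 3.3 V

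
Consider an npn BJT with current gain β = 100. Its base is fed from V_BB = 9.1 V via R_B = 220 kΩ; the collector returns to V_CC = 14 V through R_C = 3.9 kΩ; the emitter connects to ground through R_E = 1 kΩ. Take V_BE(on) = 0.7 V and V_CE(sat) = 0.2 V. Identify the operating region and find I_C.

Assume active. Base-emitter loop: I_B = (V_BB − V_BE)/(R_B + (β+1)R_E) = (9.1 − 0.7)/(220 + 101×1) = 0.0262 mA.
I_C = β·I_B = 100×0.0262 = 2.62 mA.
V_CE = V_CC − I_C·R_C − I_E·R_E = 14 − 2.62×3.9 − 2.64×1 = 1.15 V > V_CE(sat), so the active-region assumption holds.

active; I_C ≈ 2.6 mA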